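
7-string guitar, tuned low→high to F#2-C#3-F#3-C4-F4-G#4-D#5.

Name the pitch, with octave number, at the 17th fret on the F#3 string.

Each fret is one semitone, so F#3 + 17 = B4.

B4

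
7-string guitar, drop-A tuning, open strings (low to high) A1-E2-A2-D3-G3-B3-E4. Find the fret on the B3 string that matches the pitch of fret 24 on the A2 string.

Fret 24 on A2 is MIDI 45 + 24 = 69 (A4). On the B3 string (open MIDI 59), that pitch is 69 − 59 = fret 10.

10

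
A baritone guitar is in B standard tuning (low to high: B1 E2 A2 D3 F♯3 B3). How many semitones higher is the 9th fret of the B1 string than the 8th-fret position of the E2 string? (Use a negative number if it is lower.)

B1 at fret 9 → G♯2 (MIDI 44); E2 at fret 8 → C3 (MIDI 48).
44 − 48 = -4, so the two pitches are 4 semitones apart.

-4 semitones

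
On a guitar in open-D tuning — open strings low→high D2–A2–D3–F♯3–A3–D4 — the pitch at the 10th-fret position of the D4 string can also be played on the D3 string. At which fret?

22

Fret 10 on D4 is MIDI 62 + 10 = 72 (C5). On the D3 string (open MIDI 50), that pitch is 72 − 50 = fret 22.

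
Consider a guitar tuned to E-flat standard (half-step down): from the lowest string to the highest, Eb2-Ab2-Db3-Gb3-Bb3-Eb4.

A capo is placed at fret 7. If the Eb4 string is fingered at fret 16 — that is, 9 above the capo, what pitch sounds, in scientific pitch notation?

G5

The capo raises the open Eb4 by 7 semitones to Bb4; fretting 9 more gives Eb4 + 7 + 9 = Eb4 + 16 semitones = G5.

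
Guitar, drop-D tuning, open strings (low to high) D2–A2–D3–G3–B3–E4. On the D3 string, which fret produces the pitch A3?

7

A3 is 7 semitones above the open D3 (D–D#–E–F–F#–G–G#–A), so it sits at fret 7.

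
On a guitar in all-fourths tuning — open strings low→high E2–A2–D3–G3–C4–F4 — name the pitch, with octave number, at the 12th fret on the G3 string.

Each fret is one semitone, so G3 + 12 = G4.

G4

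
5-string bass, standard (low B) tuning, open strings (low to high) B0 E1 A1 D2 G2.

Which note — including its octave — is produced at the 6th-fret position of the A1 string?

D#2

A1 is MIDI 33. Adding 6 gives 39, which is D#2.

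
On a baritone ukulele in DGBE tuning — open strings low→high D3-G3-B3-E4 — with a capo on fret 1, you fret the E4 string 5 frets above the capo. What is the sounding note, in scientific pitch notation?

A#4

The capo raises the open E4 by 1 semitone to F4; fretting 5 more gives E4 + 1 + 5 = E4 + 6 semitones = A#4.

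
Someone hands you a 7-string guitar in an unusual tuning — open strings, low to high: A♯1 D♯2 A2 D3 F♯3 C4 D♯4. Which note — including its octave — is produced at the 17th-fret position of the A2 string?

D4

Each fret is one semitone, so A2 + 17 = D4.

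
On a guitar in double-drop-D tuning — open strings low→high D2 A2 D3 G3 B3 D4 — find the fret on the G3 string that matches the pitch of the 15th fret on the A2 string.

A2 at fret 15 is A2 + 15 semitones = C4.
The open G3 string is 10 semitones above the open A2, so the same pitch on the G3 string lies at fret 15 − 10 = 5.

5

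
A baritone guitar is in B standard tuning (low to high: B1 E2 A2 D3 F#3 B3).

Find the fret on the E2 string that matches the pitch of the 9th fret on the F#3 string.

F#3 at fret 9 is F#3 + 9 semitones = D#4.
The open E2 string is 14 semitones below the open F#3, so the same pitch on the E2 string lies at fret 9 + 14 = 23.

23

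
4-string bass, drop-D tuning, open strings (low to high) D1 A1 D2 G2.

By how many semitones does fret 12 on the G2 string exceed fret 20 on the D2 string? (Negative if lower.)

-3 semitones

G2 at fret 12 → G3 (MIDI 55); D2 at fret 20 → A#3 (MIDI 58).
55 − 58 = -3, so the two pitches are 3 semitones apart.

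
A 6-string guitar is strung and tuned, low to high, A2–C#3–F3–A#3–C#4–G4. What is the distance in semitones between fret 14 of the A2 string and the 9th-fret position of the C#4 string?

A2 at fret 14 → B3 (MIDI 59); C#4 at fret 9 → A#4 (MIDI 70).
59 − 70 = -11, so the two pitches are 11 semitones apart, with A#4 the higher.

11 semitones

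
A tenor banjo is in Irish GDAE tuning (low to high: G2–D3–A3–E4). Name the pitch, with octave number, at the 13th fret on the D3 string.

Each fret is one semitone, so D3 + 13 = D#4.

D#4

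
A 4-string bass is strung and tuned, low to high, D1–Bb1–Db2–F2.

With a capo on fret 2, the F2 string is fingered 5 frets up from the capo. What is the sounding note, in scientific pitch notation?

C3

The capo raises the open F2 by 2 semitones to G2; fretting 5 more gives F2 + 2 + 5 = F2 + 7 semitones = C3.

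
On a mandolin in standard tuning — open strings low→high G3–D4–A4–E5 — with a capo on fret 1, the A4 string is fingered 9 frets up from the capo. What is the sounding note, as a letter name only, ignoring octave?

G

The capo raises the open A4 by 1 semitone to A#4; fretting 9 more gives A4 + 1 + 9 = A4 + 10 semitones, landing on G.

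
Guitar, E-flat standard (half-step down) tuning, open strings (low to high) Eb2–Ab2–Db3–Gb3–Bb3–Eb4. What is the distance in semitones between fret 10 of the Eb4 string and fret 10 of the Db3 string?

Eb4 at fret 10 → Db5 (MIDI 73); Db3 at fret 10 → B3 (MIDI 59).
73 − 59 = 14, so the two pitches are 14 semitones apart, with Db5 the higher.

14 semitones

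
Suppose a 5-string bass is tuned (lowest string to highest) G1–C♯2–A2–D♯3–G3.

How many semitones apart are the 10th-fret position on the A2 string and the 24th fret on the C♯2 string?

A2 at fret 10 → G3 (MIDI 55); C♯2 at fret 24 → C♯4 (MIDI 61).
55 − 61 = -6, so the two pitches are 6 semitones apart, with C♯4 the higher.

6 semitones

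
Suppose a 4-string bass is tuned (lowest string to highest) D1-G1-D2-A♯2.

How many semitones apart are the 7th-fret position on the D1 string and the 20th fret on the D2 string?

25 semitones

D1 at fret 7 → A1 (MIDI 33); D2 at fret 20 → A♯3 (MIDI 58).
33 − 58 = -25, so the two pitches are 25 semitones apart, with A♯3 the higher.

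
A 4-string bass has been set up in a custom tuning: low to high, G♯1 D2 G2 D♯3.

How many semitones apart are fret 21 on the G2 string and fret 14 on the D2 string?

12 semitones

G2 at fret 21 → E4 (MIDI 64); D2 at fret 14 → E3 (MIDI 52).
64 − 52 = 12, so the two pitches are 12 semitones apart, with E4 the higher.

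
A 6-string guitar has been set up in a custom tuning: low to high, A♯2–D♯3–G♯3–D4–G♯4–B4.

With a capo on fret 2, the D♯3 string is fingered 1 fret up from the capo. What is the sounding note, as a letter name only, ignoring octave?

The capo raises the open D♯3 by 2 semitones to F3; fretting 1 more gives D♯3 + 2 + 1 = D♯3 + 3 semitones, landing on F♯.
(Also written G♭.)

F♯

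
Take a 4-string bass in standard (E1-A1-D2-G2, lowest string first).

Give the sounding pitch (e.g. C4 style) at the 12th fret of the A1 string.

A2

A1 is MIDI 33. Adding 12 gives 45, which is A2.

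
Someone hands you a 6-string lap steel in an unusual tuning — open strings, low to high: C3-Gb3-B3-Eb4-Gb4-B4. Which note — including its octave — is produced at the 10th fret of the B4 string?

Each fret is one semitone, so B4 + 10 = A5.

A5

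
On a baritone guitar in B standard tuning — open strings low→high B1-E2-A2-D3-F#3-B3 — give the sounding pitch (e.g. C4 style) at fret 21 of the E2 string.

C#4

E2 is MIDI 40. Adding 21 gives 61, which is C#4.
(Equivalently spelled Db4.)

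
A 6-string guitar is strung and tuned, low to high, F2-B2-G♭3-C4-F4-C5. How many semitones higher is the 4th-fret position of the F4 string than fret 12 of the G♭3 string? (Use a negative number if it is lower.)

F4 at fret 4 → A4 (MIDI 69); G♭3 at fret 12 → G♭4 (MIDI 66).
69 − 66 = 3, so the two pitches are 3 semitones apart.

3 semitones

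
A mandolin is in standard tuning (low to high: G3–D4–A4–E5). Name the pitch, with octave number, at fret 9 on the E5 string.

C#6

E5 is MIDI 76. Adding 9 gives 85, which is C#6.
(Equivalently spelled Db6.)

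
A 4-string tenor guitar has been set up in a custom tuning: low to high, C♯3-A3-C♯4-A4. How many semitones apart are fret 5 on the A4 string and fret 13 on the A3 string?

A4 at fret 5 → D5 (MIDI 74); A3 at fret 13 → A♯4 (MIDI 70).
74 − 70 = 4, so the two pitches are 4 semitones apart, with D5 the higher.

4 semitones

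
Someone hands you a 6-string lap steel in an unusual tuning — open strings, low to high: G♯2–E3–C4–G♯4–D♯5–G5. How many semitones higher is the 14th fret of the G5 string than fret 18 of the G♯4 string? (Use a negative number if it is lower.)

7 semitones

G5 at fret 14 → A6 (MIDI 93); G♯4 at fret 18 → D6 (MIDI 86).
93 − 86 = 7, so the two pitches are 7 semitones apart.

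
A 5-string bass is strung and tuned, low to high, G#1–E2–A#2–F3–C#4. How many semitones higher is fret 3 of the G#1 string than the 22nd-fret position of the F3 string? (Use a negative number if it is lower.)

G#1 at fret 3 → B1 (MIDI 35); F3 at fret 22 → D#5 (MIDI 75).
35 − 75 = -40, so the two pitches are 40 semitones apart.

-40 semitones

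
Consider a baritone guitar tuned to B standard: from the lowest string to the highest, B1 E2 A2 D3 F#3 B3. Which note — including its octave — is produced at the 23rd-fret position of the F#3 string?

F5

Each fret is one semitone, so F#3 + 23 = F5.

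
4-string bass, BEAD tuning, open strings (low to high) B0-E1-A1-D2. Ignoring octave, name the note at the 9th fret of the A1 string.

F♯

Each fret is one semitone, so A1 + 9 = F♯.
(Equivalently spelled G♭.)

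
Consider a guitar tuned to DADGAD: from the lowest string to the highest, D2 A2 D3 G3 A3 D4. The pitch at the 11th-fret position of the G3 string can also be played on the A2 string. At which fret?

21

G3 at fret 11 is G3 + 11 semitones = F#4.
The open A2 string is 10 semitones below the open G3, so the same pitch on the A2 string lies at fret 11 + 10 = 21.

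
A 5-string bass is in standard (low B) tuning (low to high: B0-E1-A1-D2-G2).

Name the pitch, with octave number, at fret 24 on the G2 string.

G4

The open G2 string plus 24 semitones: G–G#–A–A#–…–F–F#–G.
The walk passes from B into C 2 times, so the octave number goes from 2 to 4.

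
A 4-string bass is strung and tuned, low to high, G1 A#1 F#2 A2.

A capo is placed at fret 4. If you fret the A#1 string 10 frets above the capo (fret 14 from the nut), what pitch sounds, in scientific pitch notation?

C3

The capo raises the open A#1 by 4 semitones to D2; fretting 10 more gives A#1 + 4 + 10 = A#1 + 14 semitones = C3.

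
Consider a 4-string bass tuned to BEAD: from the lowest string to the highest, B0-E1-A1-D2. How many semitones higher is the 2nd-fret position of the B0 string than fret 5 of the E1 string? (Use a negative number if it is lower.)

B0 at fret 2 → C♯1 (MIDI 25); E1 at fret 5 → A1 (MIDI 33).
25 − 33 = -8, so the two pitches are 8 semitones apart.

-8 semitones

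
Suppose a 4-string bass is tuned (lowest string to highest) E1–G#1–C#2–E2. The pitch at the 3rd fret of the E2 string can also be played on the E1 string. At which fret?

E2 at fret 3 is E2 + 3 semitones = G2.
The open E1 string is 12 semitones below the open E2, so the same pitch on the E1 string lies at fret 3 + 12 = 15.

15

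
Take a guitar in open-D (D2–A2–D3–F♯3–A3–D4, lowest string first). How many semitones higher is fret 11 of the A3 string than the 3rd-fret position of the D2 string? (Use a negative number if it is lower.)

A3 at fret 11 → G♯4 (MIDI 68); D2 at fret 3 → F2 (MIDI 41).
68 − 41 = 27, so the two pitches are 27 semitones apart.

27 semitones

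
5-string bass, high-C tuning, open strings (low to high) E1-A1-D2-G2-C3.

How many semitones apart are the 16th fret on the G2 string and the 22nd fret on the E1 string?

9 semitones

G2 at fret 16 → B3 (MIDI 59); E1 at fret 22 → D3 (MIDI 50).
59 − 50 = 9, so the two pitches are 9 semitones apart, with B3 the higher.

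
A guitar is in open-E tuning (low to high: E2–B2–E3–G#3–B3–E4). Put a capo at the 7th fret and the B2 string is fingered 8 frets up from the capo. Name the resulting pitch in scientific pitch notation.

The capo raises the open B2 by 7 semitones to F#3; fretting 8 more gives B2 + 7 + 8 = B2 + 15 semitones = D4.

D4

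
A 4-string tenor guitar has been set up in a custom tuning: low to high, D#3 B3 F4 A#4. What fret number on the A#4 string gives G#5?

10

G#5 is 10 semitones above the open A#4 (A#–B–C–C#–…–F#–G–G#), so it sits at fret 10.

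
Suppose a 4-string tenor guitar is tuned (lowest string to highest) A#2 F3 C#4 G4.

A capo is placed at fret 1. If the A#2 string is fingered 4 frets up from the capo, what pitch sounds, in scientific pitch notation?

D#3

The capo raises the open A#2 by 1 semitone to B2; fretting 4 more gives A#2 + 1 + 4 = A#2 + 5 semitones = D#3.
(Also written Eb.)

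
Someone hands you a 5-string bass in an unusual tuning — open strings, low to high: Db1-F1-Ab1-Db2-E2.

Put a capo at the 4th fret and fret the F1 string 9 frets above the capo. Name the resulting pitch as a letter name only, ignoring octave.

Gb

The capo raises the open F1 by 4 semitones to A1; fretting 9 more gives F1 + 4 + 9 = F1 + 13 semitones, landing on Gb.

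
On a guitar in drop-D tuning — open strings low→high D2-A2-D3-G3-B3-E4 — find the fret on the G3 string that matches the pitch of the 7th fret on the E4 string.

E4 at fret 7 is E4 + 7 semitones = B4.
The open G3 string is 9 semitones below the open E4, so the same pitch on the G3 string lies at fret 7 + 9 = 16.

16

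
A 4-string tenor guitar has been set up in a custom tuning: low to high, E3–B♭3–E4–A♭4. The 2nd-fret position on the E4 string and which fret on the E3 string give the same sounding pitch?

14

E4 at fret 2 is E4 + 2 semitones = G♭4.
The open E3 string is 12 semitones below the open E4, so the same pitch on the E3 string lies at fret 2 + 12 = 14.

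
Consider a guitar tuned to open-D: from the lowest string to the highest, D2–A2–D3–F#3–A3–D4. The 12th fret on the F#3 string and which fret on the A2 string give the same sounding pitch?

F#3 at fret 12 is F#3 + 12 semitones = F#4.
The open A2 string is 9 semitones below the open F#3, so the same pitch on the A2 string lies at fret 12 + 9 = 21.

21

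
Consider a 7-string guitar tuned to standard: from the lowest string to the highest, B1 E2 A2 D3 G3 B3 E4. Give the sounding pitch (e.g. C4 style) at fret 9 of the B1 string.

G♯2

B1 is MIDI 35. Adding 9 gives 44, which is G♯2.
(Equivalently spelled A♭2.)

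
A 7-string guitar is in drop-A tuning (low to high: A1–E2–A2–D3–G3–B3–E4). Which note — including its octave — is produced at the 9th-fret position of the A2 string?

F♯3

A2 is MIDI 45. Adding 9 gives 54, which is F♯3.
(Equivalently spelled G♭3.)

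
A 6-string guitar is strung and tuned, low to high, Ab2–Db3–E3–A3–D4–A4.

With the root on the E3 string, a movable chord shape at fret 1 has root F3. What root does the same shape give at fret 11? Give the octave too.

Moving from fret 1 to fret 11 shifts the root by 10 semitones.
F3 up 10 semitones is Eb4.

Eb4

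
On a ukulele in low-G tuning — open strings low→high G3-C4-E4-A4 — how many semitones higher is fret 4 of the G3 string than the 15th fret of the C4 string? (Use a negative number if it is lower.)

-16 semitones

G3 at fret 4 → B3 (MIDI 59); C4 at fret 15 → D#5 (MIDI 75).
59 − 75 = -16, so the two pitches are 16 semitones apart.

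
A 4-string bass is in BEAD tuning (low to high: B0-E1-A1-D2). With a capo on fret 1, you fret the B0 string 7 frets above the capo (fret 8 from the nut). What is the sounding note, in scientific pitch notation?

The capo raises the open B0 by 1 semitone to C1; fretting 7 more gives B0 + 1 + 7 = B0 + 8 semitones = G1.

G1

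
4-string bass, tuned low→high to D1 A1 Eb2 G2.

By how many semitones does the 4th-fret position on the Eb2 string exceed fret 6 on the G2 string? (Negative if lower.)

Eb2 at fret 4 → G2 (MIDI 43); G2 at fret 6 → Db3 (MIDI 49).
43 − 49 = -6, so the two pitches are 6 semitones apart.

-6 semitones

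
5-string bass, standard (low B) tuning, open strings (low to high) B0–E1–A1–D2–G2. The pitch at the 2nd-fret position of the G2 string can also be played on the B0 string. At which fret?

22

Fret 2 on G2 is MIDI 43 + 2 = 45 (A2). On the B0 string (open MIDI 23), that pitch is 45 − 23 = fret 22.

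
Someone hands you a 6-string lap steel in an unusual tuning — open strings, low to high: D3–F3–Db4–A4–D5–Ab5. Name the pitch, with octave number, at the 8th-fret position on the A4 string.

Each fret is one semitone, so A4 + 8 = F5.

F5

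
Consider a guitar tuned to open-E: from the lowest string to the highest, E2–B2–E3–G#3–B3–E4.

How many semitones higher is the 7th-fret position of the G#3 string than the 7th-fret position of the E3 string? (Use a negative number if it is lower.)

4 semitones

G#3 at fret 7 → D#4 (MIDI 63); E3 at fret 7 → B3 (MIDI 59).
63 − 59 = 4, so the two pitches are 4 semitones apart.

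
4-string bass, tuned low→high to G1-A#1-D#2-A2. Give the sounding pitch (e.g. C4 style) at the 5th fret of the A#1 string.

The open A#1 string plus 5 semitones: A#–B–C–C#–D–D#.
The walk passes from B into C once, so the octave number goes from 1 to 2.

D#2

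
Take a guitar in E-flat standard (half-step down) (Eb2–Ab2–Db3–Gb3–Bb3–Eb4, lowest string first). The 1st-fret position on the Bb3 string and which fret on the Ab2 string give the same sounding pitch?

Bb3 at fret 1 is Bb3 + 1 semitone = B3.
The open Ab2 string is 14 semitones below the open Bb3, so the same pitch on the Ab2 string lies at fret 1 + 14 = 15.

15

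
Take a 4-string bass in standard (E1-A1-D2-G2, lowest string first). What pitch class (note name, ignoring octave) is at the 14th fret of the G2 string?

Each fret is one semitone, so G2 + 14 = A.

A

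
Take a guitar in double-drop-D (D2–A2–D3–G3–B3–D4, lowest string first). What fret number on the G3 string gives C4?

5

C4 is 5 semitones above the open G3 (G–G#–A–A#–B–C), so it sits at fret 5.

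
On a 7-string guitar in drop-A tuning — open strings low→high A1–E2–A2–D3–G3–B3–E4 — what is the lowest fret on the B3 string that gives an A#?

11

From B3, count semitones up the chromatic scale until reaching A#: B–C–C#–D–…–G#–A–A# — 11 steps.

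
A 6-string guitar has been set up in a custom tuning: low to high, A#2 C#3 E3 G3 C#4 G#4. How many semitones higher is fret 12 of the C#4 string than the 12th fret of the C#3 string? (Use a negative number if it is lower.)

C#4 at fret 12 → C#5 (MIDI 73); C#3 at fret 12 → C#4 (MIDI 61).
73 − 61 = 12, so the two pitches are 12 semitones apart.

12 semitones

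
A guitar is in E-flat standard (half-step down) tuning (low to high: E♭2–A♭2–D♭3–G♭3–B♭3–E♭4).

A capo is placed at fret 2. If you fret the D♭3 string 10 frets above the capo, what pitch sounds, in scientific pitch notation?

The capo raises the open D♭3 by 2 semitones to E♭3; fretting 10 more gives D♭3 + 2 + 10 = D♭3 + 12 semitones = D♭4.
(Also written C♯.)

D♭4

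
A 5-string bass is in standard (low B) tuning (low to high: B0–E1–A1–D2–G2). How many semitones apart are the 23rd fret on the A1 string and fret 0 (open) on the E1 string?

A1 at fret 23 → G♯3 (MIDI 56); E1 at fret 0 → E1 (MIDI 28).
56 − 28 = 28, so the two pitches are 28 semitones apart, with G♯3 the higher.

28 semitones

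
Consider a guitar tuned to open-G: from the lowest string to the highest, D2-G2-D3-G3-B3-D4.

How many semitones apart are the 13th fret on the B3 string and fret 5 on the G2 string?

24 semitones

B3 at fret 13 → C5 (MIDI 72); G2 at fret 5 → C3 (MIDI 48).
72 − 48 = 24, so the two pitches are 24 semitones apart, with C5 the higher.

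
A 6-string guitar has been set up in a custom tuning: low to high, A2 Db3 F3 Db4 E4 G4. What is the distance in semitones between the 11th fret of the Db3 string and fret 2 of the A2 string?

Db3 at fret 11 → C4 (MIDI 60); A2 at fret 2 → B2 (MIDI 47).
60 − 47 = 13, so the two pitches are 13 semitones apart, with C4 the higher.

13 semitones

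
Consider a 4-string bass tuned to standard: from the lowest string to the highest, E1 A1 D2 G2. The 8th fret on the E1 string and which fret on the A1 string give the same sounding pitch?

E1 at fret 8 is E1 + 8 semitones = C2.
The open A1 string is 5 semitones above the open E1, so the same pitch on the A1 string lies at fret 8 − 5 = 3.

3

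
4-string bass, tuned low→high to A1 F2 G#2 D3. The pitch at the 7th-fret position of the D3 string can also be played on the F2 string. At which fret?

D3 at fret 7 is D3 + 7 semitones = A3.
The open F2 string is 9 semitones below the open D3, so the same pitch on the F2 string lies at fret 7 + 9 = 16.

16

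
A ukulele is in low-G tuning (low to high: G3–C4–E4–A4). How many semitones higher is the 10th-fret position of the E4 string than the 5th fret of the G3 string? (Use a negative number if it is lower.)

E4 at fret 10 → D5 (MIDI 74); G3 at fret 5 → C4 (MIDI 60).
74 − 60 = 14, so the two pitches are 14 semitones apart.

14 semitones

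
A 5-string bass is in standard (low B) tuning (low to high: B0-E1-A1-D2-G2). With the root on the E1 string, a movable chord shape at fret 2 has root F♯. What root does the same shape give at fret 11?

D♯

Moving from fret 2 to fret 11 shifts the root by 9 semitones.
F♯ up 9 semitones is D♯.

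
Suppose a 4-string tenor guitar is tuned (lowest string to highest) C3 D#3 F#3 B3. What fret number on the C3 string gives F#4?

18

F#4 is 18 semitones above the open C3 (C–C#–D–D#–…–E–F–F#), so it sits at fret 18.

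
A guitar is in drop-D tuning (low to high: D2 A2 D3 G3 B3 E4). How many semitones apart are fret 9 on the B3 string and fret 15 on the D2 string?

15 semitones

B3 at fret 9 → G#4 (MIDI 68); D2 at fret 15 → F3 (MIDI 53).
68 − 53 = 15, so the two pitches are 15 semitones apart, with G#4 the higher.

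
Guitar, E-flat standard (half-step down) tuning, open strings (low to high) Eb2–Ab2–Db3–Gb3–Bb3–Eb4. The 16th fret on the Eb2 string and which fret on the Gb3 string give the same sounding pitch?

Fret 16 on Eb2 is MIDI 39 + 16 = 55 (G3). On the Gb3 string (open MIDI 54), that pitch is 55 − 54 = fret 1.

1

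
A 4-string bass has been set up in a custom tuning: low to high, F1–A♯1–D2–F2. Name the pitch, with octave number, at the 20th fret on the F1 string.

F1 is MIDI 29. Adding 20 gives 49, which is C♯3.
(Equivalently spelled D♭3.)

C♯3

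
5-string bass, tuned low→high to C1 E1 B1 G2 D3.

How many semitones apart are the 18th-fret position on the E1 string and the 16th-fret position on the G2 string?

13 semitones

E1 at fret 18 → Bb2 (MIDI 46); G2 at fret 16 → B3 (MIDI 59).
46 − 59 = -13, so the two pitches are 13 semitones apart, with B3 the higher.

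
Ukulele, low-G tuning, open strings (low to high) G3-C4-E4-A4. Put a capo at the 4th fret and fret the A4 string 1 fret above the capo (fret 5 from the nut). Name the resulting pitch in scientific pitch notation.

The capo raises the open A4 by 4 semitones to C♯5; fretting 1 more gives A4 + 4 + 1 = A4 + 5 semitones = D5.

D5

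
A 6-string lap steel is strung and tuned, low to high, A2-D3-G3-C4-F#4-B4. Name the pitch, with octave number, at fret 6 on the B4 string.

F5

B4 is MIDI 71. Adding 6 gives 77, which is F5.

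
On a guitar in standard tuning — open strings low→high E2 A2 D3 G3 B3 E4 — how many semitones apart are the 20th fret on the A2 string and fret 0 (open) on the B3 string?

6 semitones

A2 at fret 20 → F4 (MIDI 65); B3 at fret 0 → B3 (MIDI 59).
65 − 59 = 6, so the two pitches are 6 semitones apart, with F4 the higher.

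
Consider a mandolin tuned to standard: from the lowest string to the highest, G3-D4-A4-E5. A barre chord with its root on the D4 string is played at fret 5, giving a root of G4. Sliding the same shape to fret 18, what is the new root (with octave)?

Moving from fret 5 to fret 18 shifts the root by 13 semitones.
G4 up 13 semitones is G♯5.

G♯5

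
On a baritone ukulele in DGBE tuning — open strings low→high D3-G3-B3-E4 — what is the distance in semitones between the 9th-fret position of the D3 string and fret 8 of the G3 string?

4 semitones

D3 at fret 9 → B3 (MIDI 59); G3 at fret 8 → D#4 (MIDI 63).
59 − 63 = -4, so the two pitches are 4 semitones apart, with D#4 the higher.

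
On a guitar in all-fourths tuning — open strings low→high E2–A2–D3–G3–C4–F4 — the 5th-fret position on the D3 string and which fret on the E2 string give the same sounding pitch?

Fret 5 on D3 is MIDI 50 + 5 = 55 (G3). On the E2 string (open MIDI 40), that pitch is 55 − 40 = fret 15.

15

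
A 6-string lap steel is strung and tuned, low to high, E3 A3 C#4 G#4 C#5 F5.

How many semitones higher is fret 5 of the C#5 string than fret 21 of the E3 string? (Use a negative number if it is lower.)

5 semitones

C#5 at fret 5 → F#5 (MIDI 78); E3 at fret 21 → C#5 (MIDI 73).
78 − 73 = 5, so the two pitches are 5 semitones apart.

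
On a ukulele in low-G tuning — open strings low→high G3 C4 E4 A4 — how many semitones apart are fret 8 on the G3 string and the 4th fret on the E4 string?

5 semitones

G3 at fret 8 → D#4 (MIDI 63); E4 at fret 4 → G#4 (MIDI 68).
63 − 68 = -5, so the two pitches are 5 semitones apart, with G#4 the higher.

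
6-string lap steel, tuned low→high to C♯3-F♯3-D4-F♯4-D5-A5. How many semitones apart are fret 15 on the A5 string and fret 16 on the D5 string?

6 semitones

A5 at fret 15 → C7 (MIDI 96); D5 at fret 16 → F♯6 (MIDI 90).
96 − 90 = 6, so the two pitches are 6 semitones apart, with C7 the higher.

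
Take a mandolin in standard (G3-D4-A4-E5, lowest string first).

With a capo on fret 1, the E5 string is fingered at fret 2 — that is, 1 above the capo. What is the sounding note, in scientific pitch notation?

The capo raises the open E5 by 1 semitone to F5; fretting 1 more gives E5 + 1 + 1 = E5 + 2 semitones = F♯5.

F♯5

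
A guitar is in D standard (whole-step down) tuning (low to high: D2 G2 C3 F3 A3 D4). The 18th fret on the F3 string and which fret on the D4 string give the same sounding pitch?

9

F3 at fret 18 is F3 + 18 semitones = B4.
The open D4 string is 9 semitones above the open F3, so the same pitch on the D4 string lies at fret 18 − 9 = 9.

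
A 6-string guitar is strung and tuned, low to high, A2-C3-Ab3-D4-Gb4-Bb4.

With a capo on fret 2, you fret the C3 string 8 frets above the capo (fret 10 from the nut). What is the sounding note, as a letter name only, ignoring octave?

Bb

The capo raises the open C3 by 2 semitones to D3; fretting 8 more gives C3 + 2 + 8 = C3 + 10 semitones, landing on Bb.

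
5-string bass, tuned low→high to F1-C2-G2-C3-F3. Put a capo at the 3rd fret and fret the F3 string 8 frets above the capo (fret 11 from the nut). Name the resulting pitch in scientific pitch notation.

E4

The capo raises the open F3 by 3 semitones to G#3; fretting 8 more gives F3 + 3 + 8 = F3 + 11 semitones = E4.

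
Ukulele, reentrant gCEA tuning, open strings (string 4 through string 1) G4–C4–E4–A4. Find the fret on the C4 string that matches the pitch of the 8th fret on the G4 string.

G4 at fret 8 is G4 + 8 semitones = D#5.
The open C4 string is 7 semitones below the open G4, so the same pitch on the C4 string lies at fret 8 + 7 = 15.

15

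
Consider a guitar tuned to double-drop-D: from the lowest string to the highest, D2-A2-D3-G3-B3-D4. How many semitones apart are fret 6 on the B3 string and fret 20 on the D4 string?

17 semitones

B3 at fret 6 → F4 (MIDI 65); D4 at fret 20 → A#5 (MIDI 82).
65 − 82 = -17, so the two pitches are 17 semitones apart, with A#5 the higher.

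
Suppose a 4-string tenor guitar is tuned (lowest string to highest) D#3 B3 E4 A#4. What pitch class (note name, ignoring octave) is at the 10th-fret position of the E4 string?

D

Each fret is one semitone, so E4 + 10 = D.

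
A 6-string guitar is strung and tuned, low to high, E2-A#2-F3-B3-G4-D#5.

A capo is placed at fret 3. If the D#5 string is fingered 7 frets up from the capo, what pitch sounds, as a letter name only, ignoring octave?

The capo raises the open D#5 by 3 semitones to F#5; fretting 7 more gives D#5 + 3 + 7 = D#5 + 10 semitones, landing on C#.

C#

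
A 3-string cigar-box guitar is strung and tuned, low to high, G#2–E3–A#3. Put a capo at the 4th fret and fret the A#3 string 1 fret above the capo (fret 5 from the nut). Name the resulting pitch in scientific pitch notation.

The capo raises the open A#3 by 4 semitones to D4; fretting 1 more gives A#3 + 4 + 1 = A#3 + 5 semitones = D#4.

D#4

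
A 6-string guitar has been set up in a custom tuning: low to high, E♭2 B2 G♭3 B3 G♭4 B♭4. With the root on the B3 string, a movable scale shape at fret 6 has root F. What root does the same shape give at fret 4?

Moving from fret 6 to fret 4 shifts the root by -2 semitones.
F down 2 semitones is E♭.

E♭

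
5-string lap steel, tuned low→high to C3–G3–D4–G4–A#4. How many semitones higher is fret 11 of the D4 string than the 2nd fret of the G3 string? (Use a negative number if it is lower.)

16 semitones

D4 at fret 11 → C#5 (MIDI 73); G3 at fret 2 → A3 (MIDI 57).
73 − 57 = 16, so the two pitches are 16 semitones apart.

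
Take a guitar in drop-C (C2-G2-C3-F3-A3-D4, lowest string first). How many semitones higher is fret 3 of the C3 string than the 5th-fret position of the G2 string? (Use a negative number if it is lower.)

C3 at fret 3 → D#3 (MIDI 51); G2 at fret 5 → C3 (MIDI 48).
51 − 48 = 3, so the two pitches are 3 semitones apart.

3 semitones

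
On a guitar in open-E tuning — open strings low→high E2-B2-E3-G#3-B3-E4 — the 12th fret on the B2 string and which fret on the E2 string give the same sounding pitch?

B2 at fret 12 is B2 + 12 semitones = B3.
The open E2 string is 7 semitones below the open B2, so the same pitch on the E2 string lies at fret 12 + 7 = 19.

19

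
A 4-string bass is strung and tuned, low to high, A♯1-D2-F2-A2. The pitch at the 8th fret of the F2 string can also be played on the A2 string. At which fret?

4

F2 at fret 8 is F2 + 8 semitones = C♯3.
The open A2 string is 4 semitones above the open F2, so the same pitch on the A2 string lies at fret 8 − 4 = 4.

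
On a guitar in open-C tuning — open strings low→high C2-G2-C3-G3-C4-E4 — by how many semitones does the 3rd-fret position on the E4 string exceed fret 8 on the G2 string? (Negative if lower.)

16 semitones

E4 at fret 3 → G4 (MIDI 67); G2 at fret 8 → D#3 (MIDI 51).
67 − 51 = 16, so the two pitches are 16 semitones apart.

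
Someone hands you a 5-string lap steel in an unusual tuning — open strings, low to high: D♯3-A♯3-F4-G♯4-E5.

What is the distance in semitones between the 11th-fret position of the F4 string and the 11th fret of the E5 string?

F4 at fret 11 → E5 (MIDI 76); E5 at fret 11 → D♯6 (MIDI 87).
76 − 87 = -11, so the two pitches are 11 semitones apart, with D♯6 the higher.

11 semitones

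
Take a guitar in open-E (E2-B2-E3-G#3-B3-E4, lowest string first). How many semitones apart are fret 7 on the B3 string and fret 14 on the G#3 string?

4 semitones

B3 at fret 7 → F#4 (MIDI 66); G#3 at fret 14 → A#4 (MIDI 70).
66 − 70 = -4, so the two pitches are 4 semitones apart, with A#4 the higher.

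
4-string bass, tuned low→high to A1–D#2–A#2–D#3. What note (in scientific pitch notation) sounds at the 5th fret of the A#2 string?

Each fret is one semitone, so A#2 + 5 = D#3.

D#3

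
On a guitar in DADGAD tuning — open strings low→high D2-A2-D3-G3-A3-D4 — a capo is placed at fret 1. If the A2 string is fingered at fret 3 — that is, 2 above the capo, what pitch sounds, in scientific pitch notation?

C3

The capo raises the open A2 by 1 semitone to A#2; fretting 2 more gives A2 + 1 + 2 = A2 + 3 semitones = C3.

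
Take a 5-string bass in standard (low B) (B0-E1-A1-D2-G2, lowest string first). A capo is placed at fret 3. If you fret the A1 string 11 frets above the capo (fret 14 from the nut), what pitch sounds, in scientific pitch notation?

B2

The capo raises the open A1 by 3 semitones to C2; fretting 11 more gives A1 + 3 + 11 = A1 + 14 semitones = B2.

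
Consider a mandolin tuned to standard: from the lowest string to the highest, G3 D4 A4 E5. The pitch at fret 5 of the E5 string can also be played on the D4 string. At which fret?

Fret 5 on E5 is MIDI 76 + 5 = 81 (A5). On the D4 string (open MIDI 62), that pitch is 81 − 62 = fret 19.

19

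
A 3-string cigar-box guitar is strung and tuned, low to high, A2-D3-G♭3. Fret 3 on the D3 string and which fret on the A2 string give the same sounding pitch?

D3 at fret 3 is D3 + 3 semitones = F3.
The open A2 string is 5 semitones below the open D3, so the same pitch on the A2 string lies at fret 3 + 5 = 8.

8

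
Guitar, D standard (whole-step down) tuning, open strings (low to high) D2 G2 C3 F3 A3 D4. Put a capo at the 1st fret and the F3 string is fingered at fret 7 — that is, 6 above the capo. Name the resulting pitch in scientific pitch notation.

C4

The capo raises the open F3 by 1 semitone to F♯3; fretting 6 more gives F3 + 1 + 6 = F3 + 7 semitones = C4.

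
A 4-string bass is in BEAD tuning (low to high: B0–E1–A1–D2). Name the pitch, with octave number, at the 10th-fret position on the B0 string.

Each fret is one semitone, so B0 + 10 = A1.

A1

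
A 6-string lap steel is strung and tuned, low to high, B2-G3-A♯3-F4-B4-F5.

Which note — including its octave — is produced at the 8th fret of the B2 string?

G3

The open B2 string plus 8 semitones: B–C–C#–D–D#–E–F–F#–G.
The walk passes from B into C once, so the octave number goes from 2 to 3.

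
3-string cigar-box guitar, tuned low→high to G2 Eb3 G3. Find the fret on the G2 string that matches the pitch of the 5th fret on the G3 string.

17

Fret 5 on G3 is MIDI 55 + 5 = 60 (C4). On the G2 string (open MIDI 43), that pitch is 60 − 43 = fret 17.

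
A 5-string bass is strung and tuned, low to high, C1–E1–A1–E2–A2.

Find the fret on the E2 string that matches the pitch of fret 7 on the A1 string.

A1 at fret 7 is A1 + 7 semitones = E2.
The open E2 string is 7 semitones above the open A1, so the same pitch on the E2 string lies at fret 7 − 7 = 0.

0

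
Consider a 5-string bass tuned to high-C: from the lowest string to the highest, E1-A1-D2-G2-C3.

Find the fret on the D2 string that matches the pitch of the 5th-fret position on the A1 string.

Fret 5 on A1 is MIDI 33 + 5 = 38 (D2). On the D2 string (open MIDI 38), that pitch is 38 − 38 = fret 0.

0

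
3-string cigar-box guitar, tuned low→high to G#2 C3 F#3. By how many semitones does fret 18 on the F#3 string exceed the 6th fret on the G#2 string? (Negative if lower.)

F#3 at fret 18 → C5 (MIDI 72); G#2 at fret 6 → D3 (MIDI 50).
72 − 50 = 22, so the two pitches are 22 semitones apart.

22 semitones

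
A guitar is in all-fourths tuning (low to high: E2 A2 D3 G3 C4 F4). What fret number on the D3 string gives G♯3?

6

G♯3 is 6 semitones above the open D3 (D–D#–E–F–F#–G–G#), so it sits at fret 6.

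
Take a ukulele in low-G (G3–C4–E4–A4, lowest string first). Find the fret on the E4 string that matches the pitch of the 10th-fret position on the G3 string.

G3 at fret 10 is G3 + 10 semitones = F4.
The open E4 string is 9 semitones above the open G3, so the same pitch on the E4 string lies at fret 10 − 9 = 1.

1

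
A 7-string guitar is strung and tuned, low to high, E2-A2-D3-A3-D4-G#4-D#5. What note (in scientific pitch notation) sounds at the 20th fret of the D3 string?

Each fret is one semitone, so D3 + 20 = A#4.
(Equivalently spelled Bb4.)

A#4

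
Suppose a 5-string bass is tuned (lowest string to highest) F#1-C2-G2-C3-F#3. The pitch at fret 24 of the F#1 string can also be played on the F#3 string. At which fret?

0

F#1 at fret 24 is F#1 + 24 semitones = F#3.
The open F#3 string is 24 semitones above the open F#1, so the same pitch on the F#3 string lies at fret 24 − 24 = 0.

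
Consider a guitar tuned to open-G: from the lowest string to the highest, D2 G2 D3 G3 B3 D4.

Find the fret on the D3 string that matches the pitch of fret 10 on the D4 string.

22

D4 at fret 10 is D4 + 10 semitones = C5.
The open D3 string is 12 semitones below the open D4, so the same pitch on the D3 string lies at fret 10 + 12 = 22.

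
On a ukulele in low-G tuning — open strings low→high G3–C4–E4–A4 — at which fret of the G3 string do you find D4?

7

D4 is 7 semitones above the open G3 (G–G#–A–A#–B–C–C#–D), so it sits at fret 7.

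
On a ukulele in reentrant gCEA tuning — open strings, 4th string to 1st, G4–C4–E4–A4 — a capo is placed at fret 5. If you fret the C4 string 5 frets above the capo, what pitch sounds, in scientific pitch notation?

A♯4

The capo raises the open C4 by 5 semitones to F4; fretting 5 more gives C4 + 5 + 5 = C4 + 10 semitones = A♯4.
(Also written B♭.)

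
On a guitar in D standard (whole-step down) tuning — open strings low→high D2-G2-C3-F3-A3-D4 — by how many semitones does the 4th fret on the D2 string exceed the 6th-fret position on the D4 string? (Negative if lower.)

D2 at fret 4 → F#2 (MIDI 42); D4 at fret 6 → G#4 (MIDI 68).
42 − 68 = -26, so the two pitches are 26 semitones apart.

-26 semitones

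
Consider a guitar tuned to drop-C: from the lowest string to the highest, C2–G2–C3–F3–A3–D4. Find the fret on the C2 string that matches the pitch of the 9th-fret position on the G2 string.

16

Fret 9 on G2 is MIDI 43 + 9 = 52 (E3). On the C2 string (open MIDI 36), that pitch is 52 − 36 = fret 16.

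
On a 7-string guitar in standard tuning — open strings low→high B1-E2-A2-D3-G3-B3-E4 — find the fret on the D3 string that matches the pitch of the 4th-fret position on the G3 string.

9

Fret 4 on G3 is MIDI 55 + 4 = 59 (B3). On the D3 string (open MIDI 50), that pitch is 59 − 50 = fret 9.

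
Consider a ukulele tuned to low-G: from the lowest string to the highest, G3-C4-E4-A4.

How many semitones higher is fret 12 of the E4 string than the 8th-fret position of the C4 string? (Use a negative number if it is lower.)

E4 at fret 12 → E5 (MIDI 76); C4 at fret 8 → G#4 (MIDI 68).
76 − 68 = 8, so the two pitches are 8 semitones apart.

8 semitones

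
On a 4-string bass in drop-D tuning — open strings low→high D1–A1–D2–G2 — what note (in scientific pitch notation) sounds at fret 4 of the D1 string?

F#1

D1 is MIDI 26. Adding 4 gives 30, which is F#1.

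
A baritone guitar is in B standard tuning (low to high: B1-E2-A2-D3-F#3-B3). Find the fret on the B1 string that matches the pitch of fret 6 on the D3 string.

Fret 6 on D3 is MIDI 50 + 6 = 56 (G#3). On the B1 string (open MIDI 35), that pitch is 56 − 35 = fret 21.

21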